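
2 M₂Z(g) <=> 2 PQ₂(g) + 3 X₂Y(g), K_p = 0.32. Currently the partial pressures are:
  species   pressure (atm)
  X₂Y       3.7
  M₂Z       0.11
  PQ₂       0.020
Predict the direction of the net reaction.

in the reverse direction

Q_p = P(PQ₂)²·P(X₂Y)³ / P(M₂Z)² = (0.020)²·(3.7)³ / (0.11)² = 1.7
Q_p = 1.7 > K_p = 0.32, so the reverse reaction proceeds.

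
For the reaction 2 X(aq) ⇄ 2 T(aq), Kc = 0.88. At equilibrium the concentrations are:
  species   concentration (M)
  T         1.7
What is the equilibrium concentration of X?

[X] = 1.8 M

At equilibrium, Kc = [T]² / [X]² = 0.88.
(1.7)² / ([X])² = 0.88
[X]² = 3.28 ⇒ [X] = 1.8 M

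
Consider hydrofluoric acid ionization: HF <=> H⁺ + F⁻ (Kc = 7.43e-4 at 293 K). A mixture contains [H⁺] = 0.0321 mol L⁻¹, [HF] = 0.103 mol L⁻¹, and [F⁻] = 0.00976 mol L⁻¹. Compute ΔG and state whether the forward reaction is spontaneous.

ΔG = 3.43 kJ/mol; the forward reaction is non-spontaneous

Qc = [H⁺]·[F⁻] / [HF] = (0.0321)·(0.00976) / (0.103) = 0.00304
ΔG = RT ln(Qc/Kc) = (8.314 J mol⁻¹ K⁻¹)(293 K) × ln(0.00304/7.43e-4)
   = (2.436 kJ/mol)(1.409) = 3.43 kJ/mol
ΔG > 0, so the forward reaction is non-spontaneous (proceeds in reverse).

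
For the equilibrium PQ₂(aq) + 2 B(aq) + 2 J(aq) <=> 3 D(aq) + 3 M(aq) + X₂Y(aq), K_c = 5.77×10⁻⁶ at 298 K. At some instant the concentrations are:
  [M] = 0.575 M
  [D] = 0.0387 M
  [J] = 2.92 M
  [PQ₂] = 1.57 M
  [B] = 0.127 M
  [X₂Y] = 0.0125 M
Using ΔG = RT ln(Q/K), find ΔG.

Q_c = [D]³·[M]³·[X₂Y] / ([PQ₂]·[B]²·[J]²) = (0.0387)³·(0.575)³·(0.0125) / ((1.57)·(0.127)²·(2.92)²) = 6.38×10⁻⁷
ΔG = RT ln(Q_c/K_c) = (8.314 J mol⁻¹ K⁻¹)(298 K) × ln(6.38×10⁻⁷/5.77×10⁻⁶)
   = (2.478 kJ/mol)(-2.202) = -5.46 kJ/mol
ΔG < 0, so the forward reaction is spontaneous (proceeds forward).

ΔG = -5.46 kJ/mol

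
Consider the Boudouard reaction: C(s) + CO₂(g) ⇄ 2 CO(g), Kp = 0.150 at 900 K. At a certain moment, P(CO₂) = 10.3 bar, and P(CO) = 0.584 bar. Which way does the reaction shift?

in the forward direction

(C is a pure solid — omitted from Qp.)
Qp = P(CO)² / P(CO₂) = (0.584)² / (10.3) = 0.0331
Qp = 0.0331 < Kp = 0.150, so the forward reaction proceeds.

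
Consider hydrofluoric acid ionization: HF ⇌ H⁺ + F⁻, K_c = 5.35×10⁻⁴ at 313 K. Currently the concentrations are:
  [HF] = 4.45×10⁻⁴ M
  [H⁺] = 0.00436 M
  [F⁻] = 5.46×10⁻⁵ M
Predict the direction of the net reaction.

Q_c = [H⁺]·[F⁻] / [HF] = (0.00436)·(5.46×10⁻⁵) / (4.45×10⁻⁴) = 5.35×10⁻⁴
Q_c = 5.35×10⁻⁴ = K_c, so the system is already at equilibrium.

at equilibrium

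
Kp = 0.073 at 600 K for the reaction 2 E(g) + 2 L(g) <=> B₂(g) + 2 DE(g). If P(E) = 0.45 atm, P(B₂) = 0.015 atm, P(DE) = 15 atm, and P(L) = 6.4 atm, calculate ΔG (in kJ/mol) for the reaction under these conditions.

Qp = P(B₂)·P(DE)² / (P(E)²·P(L)²) = (0.015)·(15)² / ((0.45)²·(6.4)²) = 0.407
ΔG = RT ln(Qp/Kp) = (8.314 J mol⁻¹ K⁻¹)(600 K) × ln(0.407/0.073)
   = (4.988 kJ/mol)(1.718) = 8.57 kJ/mol
ΔG > 0, so the forward reaction is non-spontaneous (proceeds in reverse).

ΔG = 8.57 kJ/mol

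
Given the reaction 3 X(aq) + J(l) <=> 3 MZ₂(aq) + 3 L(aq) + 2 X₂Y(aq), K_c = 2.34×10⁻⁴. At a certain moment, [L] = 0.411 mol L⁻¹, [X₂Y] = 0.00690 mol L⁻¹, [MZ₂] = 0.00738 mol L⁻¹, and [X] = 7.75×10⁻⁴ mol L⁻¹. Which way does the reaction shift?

(J is a pure liquid — omitted from Q_c.)
Q_c = [MZ₂]³·[L]³·[X₂Y]² / [X]³ = (0.00738)³·(0.411)³·(0.00690)² / (7.75×10⁻⁴)³ = 0.00285
Q_c = 0.00285 > K_c = 2.34×10⁻⁴, so the reverse reaction proceeds.

toward reactants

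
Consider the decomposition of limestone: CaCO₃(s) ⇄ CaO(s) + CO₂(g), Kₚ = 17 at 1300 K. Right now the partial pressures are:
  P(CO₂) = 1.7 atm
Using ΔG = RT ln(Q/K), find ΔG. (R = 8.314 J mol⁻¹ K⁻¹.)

ΔG = -24.9 kJ/mol

(CaCO₃, CaO are pure solids — omitted from Qₚ.)
Qₚ = P(CO₂) = 1.70
ΔG = RT ln(Qₚ/Kₚ) = (8.314 J mol⁻¹ K⁻¹)(1300 K) × ln(1.70/17)
   = (10.81 kJ/mol)(-2.303) = -24.9 kJ/mol
ΔG < 0, so the forward reaction is spontaneous (proceeds forward).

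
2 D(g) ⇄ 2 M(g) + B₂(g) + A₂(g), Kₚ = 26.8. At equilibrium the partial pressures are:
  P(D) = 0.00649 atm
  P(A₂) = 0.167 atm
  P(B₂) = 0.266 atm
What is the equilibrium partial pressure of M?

P(M) = 0.159 atm

At equilibrium, Kₚ = P(M)²·P(B₂)·P(A₂) / P(D)² = 26.8.
(P(M))²·(0.266)·(0.167) / (0.00649)² = 26.8
P(M)² = 0.0254 ⇒ P(M) = 0.159 atm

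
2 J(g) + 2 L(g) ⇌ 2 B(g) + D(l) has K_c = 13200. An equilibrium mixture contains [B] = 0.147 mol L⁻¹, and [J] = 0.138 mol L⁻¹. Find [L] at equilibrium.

[L] = 0.00927 mol L⁻¹

(D is a pure liquid — omitted from K_c.)
At equilibrium, K_c = [B]² / ([J]²·[L]²) = 13200.
(0.147)² / ((0.138)²·([L])²) = 13200
[L]² = 8.60×10⁻⁵ ⇒ [L] = 0.00927 mol L⁻¹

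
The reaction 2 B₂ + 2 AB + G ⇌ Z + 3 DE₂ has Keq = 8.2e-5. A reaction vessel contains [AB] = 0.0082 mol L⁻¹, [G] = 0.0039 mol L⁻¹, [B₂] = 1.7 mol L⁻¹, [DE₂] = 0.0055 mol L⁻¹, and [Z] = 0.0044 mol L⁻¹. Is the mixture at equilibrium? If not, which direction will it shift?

no; Q > K, reaction proceeds in reverse

Q = [Z]·[DE₂]³ / ([B₂]²·[AB]²·[G]) = (0.0044)·(0.0055)³ / ((1.7)²·(0.0082)²·(0.0039)) = 9.7e-4
Q = 9.7e-4 > Keq = 8.2e-5: net reverse reaction.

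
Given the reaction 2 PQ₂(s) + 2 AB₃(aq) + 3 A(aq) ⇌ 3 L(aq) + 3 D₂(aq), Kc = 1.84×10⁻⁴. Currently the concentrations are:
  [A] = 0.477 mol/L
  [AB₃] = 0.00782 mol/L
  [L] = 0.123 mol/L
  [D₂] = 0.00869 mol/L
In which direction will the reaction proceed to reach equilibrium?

no net change (already at equilibrium)

(PQ₂ is a pure solid — omitted from Qc.)
Qc = [L]³·[D₂]³ / ([AB₃]²·[A]³) = (0.123)³·(0.00869)³ / ((0.00782)²·(0.477)³) = 1.84×10⁻⁴
Qc = 1.84×10⁻⁴ = Kc, so the system is already at equilibrium.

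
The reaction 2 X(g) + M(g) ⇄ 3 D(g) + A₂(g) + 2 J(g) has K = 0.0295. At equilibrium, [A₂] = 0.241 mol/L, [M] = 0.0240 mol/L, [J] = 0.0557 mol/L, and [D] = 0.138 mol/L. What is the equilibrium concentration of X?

At equilibrium, K = [D]³·[A₂]·[J]² / ([X]²·[M]) = 0.0295.
(0.138)³·(0.241)·(0.0557)² / (([X])²·(0.0240)) = 0.0295
[X]² = 0.00278 ⇒ [X] = 0.0527 mol/L

[X] = 0.0527 mol/L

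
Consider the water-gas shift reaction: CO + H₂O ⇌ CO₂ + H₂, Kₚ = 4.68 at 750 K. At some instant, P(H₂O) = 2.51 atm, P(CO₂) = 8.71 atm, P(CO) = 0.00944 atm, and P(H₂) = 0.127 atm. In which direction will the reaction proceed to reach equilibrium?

toward reactants

Qₚ = P(CO₂)·P(H₂) / (P(CO)·P(H₂O)) = (8.71)·(0.127) / ((0.00944)·(2.51)) = 46.7
Qₚ = 46.7 > Kₚ = 4.68, so the reverse reaction proceeds.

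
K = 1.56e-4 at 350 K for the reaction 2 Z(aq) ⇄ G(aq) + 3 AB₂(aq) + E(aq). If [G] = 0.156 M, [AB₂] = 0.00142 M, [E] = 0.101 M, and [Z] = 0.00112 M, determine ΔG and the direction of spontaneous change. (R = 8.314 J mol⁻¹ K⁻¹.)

Q = [G]·[AB₂]³·[E] / [Z]² = (0.156)·(0.00142)³·(0.101) / (0.00112)² = 3.60e-5
ΔG = RT ln(Q/K) = (8.314 J mol⁻¹ K⁻¹)(350 K) × ln(3.60e-5/1.56e-4)
   = (2.910 kJ/mol)(-1.466) = -4.27 kJ/mol
ΔG < 0, so the forward reaction is spontaneous (proceeds forward).

ΔG = -4.27 kJ/mol; the forward reaction is spontaneous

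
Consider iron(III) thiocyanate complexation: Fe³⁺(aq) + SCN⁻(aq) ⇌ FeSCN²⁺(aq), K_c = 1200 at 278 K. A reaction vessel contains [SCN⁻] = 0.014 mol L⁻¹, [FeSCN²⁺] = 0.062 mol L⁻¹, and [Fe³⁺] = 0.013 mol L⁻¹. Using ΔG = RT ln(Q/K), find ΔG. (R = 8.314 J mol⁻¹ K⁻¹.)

Q_c = [FeSCN²⁺] / ([Fe³⁺]·[SCN⁻]) = (0.062) / ((0.013)·(0.014)) = 341
ΔG = RT ln(Q_c/K_c) = (8.314 J mol⁻¹ K⁻¹)(278 K) × ln(341/1200)
   = (2.311 kJ/mol)(-1.258) = -2.91 kJ/mol
ΔG < 0, so the forward reaction is spontaneous (proceeds forward).

ΔG = -2.91 kJ/mol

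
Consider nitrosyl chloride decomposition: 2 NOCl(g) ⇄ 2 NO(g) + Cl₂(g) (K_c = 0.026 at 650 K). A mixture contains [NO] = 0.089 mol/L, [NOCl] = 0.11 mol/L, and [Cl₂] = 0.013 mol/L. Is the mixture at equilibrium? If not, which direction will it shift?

no; Q < K, reaction proceeds forward

Q_c = [NO]²·[Cl₂] / [NOCl]² = (0.089)²·(0.013) / (0.11)² = 0.0085
Q_c = 0.0085 < K_c = 0.026: net forward reaction.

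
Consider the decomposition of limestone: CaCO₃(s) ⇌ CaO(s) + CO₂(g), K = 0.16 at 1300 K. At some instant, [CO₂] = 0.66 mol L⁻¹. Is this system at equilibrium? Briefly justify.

no; Q > K, reaction proceeds in reverse

(CaCO₃, CaO are pure solids — omitted from Q.)
Q = [CO₂] = 0.66
Q = 0.66 > K = 0.16: net reverse reaction.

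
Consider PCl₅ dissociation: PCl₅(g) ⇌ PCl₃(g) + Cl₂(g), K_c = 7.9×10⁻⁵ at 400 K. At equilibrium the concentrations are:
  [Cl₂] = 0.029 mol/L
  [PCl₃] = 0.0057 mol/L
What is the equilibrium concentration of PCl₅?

[PCl₅] = 2.1 mol/L

At equilibrium, K_c = [PCl₃]·[Cl₂] / [PCl₅] = 7.9×10⁻⁵.
(0.0057)·(0.029) / ([PCl₅]) = 7.9×10⁻⁵
[PCl₅] = 2.09 = 2.1 mol/L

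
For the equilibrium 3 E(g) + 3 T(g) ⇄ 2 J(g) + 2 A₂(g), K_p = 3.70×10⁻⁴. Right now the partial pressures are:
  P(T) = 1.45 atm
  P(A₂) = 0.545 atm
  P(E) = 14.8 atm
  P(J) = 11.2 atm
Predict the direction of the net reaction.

Q_p = P(J)²·P(A₂)² / (P(E)³·P(T)³) = (11.2)²·(0.545)² / ((14.8)³·(1.45)³) = 0.00377
Q_p = 0.00377 > K_p = 3.70×10⁻⁴, so the reverse reaction proceeds.

reverse (toward reactants)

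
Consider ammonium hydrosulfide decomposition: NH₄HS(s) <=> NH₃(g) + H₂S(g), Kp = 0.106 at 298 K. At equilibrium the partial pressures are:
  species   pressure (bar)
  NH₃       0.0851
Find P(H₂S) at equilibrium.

(NH₄HS is a pure solid — omitted from Kp.)
At equilibrium, Kp = P(NH₃)·P(H₂S) = 0.106.
(0.0851)·(P(H₂S)) = 0.106
P(H₂S) = 1.25 bar

P(H₂S) = 1.25 bar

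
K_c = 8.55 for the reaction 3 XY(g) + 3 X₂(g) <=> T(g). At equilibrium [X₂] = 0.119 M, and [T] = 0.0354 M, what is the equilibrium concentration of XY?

At equilibrium, K_c = [T] / ([XY]³·[X₂]³) = 8.55.
(0.0354) / (([XY])³·(0.119)³) = 8.55
[XY]³ = 2.46 ⇒ [XY] = 1.35 M

[XY] = 1.35 M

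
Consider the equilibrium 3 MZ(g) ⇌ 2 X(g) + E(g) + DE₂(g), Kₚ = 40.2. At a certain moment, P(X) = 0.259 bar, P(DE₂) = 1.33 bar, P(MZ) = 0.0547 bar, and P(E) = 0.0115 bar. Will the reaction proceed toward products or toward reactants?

Qₚ = P(X)²·P(E)·P(DE₂) / P(MZ)³ = (0.259)²·(0.0115)·(1.33) / (0.0547)³ = 6.27
Qₚ = 6.27 < Kₚ = 40.2, so the forward reaction proceeds.

in the forward direction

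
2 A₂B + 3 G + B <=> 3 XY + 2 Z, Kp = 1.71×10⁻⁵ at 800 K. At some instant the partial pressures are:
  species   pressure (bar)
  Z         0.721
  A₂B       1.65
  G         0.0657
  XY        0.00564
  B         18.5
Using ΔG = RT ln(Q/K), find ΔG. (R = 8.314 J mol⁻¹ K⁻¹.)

Qp = P(XY)³·P(Z)² / (P(A₂B)²·P(G)³·P(B)) = (0.00564)³·(0.721)² / ((1.65)²·(0.0657)³·(18.5)) = 6.53×10⁻⁶
ΔG = RT ln(Qp/Kp) = (8.314 J mol⁻¹ K⁻¹)(800 K) × ln(6.53×10⁻⁶/1.71×10⁻⁵)
   = (6.651 kJ/mol)(-0.9627) = -6.40 kJ/mol
ΔG < 0, so the forward reaction is spontaneous (proceeds forward).

ΔG = -6.40 kJ/mol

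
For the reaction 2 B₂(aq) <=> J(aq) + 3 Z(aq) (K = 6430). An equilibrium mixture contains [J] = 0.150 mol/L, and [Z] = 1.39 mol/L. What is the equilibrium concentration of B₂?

[B₂] = 0.00792 mol/L

At equilibrium, K = [J]·[Z]³ / [B₂]² = 6430.
(0.150)·(1.39)³ / ([B₂])² = 6430
[B₂]² = 6.27e-5 ⇒ [B₂] = 0.00792 mol/L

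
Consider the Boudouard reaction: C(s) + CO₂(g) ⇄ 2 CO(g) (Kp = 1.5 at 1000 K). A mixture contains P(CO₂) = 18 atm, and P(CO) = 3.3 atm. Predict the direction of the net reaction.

to the right

(C is a pure solid — omitted from Qp.)
Qp = P(CO)² / P(CO₂) = (3.3)² / (18) = 0.60
Qp = 0.60 < Kp = 1.5, so the forward reaction proceeds.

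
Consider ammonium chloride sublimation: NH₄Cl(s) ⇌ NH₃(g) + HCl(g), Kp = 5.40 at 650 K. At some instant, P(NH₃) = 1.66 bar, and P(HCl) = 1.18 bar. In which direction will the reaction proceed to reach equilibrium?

(NH₄Cl is a pure solid — omitted from Qp.)
Qp = P(NH₃)·P(HCl) = (1.66)·(1.18) = 1.96
Qp = 1.96 < Kp = 5.40, so the forward reaction proceeds.

toward products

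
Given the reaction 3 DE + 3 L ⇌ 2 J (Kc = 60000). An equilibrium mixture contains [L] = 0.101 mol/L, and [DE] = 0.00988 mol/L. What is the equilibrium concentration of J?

At equilibrium, Kc = [J]² / ([DE]³·[L]³) = 60000.
([J])² / ((0.00988)³·(0.101)³) = 60000
[J]² = 5.96×10⁻⁵ ⇒ [J] = 0.00772 mol/L

[J] = 0.00772 mol/L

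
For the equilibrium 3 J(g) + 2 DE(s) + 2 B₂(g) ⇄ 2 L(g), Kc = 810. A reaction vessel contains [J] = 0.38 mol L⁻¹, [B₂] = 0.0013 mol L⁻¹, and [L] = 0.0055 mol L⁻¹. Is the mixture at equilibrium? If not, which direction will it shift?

no; Q < K, reaction proceeds forward

(DE is a pure solid — omitted from Qc.)
Qc = [L]² / ([J]³·[B₂]²) = (0.0055)² / ((0.38)³·(0.0013)²) = 330
Qc = 330 < Kc = 810: net forward reaction.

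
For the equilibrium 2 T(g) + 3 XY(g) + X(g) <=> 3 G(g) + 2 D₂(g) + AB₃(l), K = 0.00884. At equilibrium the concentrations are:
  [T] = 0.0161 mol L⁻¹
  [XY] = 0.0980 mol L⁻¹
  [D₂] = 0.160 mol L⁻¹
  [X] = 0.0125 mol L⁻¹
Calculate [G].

[G] = 0.00102 mol L⁻¹

(AB₃ is a pure liquid — omitted from K.)
At equilibrium, K = [G]³·[D₂]² / ([T]²·[XY]³·[X]) = 0.00884.
([G])³·(0.160)² / ((0.0161)²·(0.0980)³·(0.0125)) = 0.00884
[G]³ = 1.05×10⁻⁹ ⇒ [G] = 0.00102 mol L⁻¹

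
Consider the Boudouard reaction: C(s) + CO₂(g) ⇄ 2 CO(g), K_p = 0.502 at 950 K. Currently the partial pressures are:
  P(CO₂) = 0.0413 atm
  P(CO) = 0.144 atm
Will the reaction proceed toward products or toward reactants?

at equilibrium

(C is a pure solid — omitted from Q_p.)
Q_p = P(CO)² / P(CO₂) = (0.144)² / (0.0413) = 0.502
Q_p = 0.502 = K_p, so the system is already at equilibrium.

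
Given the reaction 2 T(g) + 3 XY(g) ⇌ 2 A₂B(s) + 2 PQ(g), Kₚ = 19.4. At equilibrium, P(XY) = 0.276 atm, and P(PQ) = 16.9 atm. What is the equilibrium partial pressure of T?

(A₂B is a pure solid — omitted from Kₚ.)
At equilibrium, Kₚ = P(PQ)² / (P(T)²·P(XY)³) = 19.4.
(16.9)² / ((P(T))²·(0.276)³) = 19.4
P(T)² = 700 ⇒ P(T) = 26.5 atm

P(T) = 26.5 atm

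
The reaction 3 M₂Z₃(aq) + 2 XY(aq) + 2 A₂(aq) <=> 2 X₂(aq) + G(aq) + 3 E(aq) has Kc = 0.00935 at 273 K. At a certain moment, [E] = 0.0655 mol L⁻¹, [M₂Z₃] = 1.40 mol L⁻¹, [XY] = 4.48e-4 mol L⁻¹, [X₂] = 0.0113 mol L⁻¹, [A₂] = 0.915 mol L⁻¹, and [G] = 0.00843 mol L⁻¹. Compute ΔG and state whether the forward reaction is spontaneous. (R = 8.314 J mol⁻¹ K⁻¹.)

Qc = [X₂]²·[G]·[E]³ / ([M₂Z₃]³·[XY]²·[A₂]²) = (0.0113)²·(0.00843)·(0.0655)³ / ((1.40)³·(4.48e-4)²·(0.915)²) = 6.56e-4
ΔG = RT ln(Qc/Kc) = (8.314 J mol⁻¹ K⁻¹)(273 K) × ln(6.56e-4/0.00935)
   = (2.270 kJ/mol)(-2.657) = -6.03 kJ/mol
ΔG < 0, so the forward reaction is spontaneous (proceeds forward).

ΔG = -6.03 kJ/mol; the forward reaction is spontaneous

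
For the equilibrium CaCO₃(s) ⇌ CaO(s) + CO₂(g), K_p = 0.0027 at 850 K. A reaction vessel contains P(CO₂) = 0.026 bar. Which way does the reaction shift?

reverse (toward reactants)

(CaCO₃, CaO are pure solids — omitted from Q_p.)
Q_p = P(CO₂) = 0.026
Q_p = 0.026 > K_p = 0.0027, so the reverse reaction proceeds.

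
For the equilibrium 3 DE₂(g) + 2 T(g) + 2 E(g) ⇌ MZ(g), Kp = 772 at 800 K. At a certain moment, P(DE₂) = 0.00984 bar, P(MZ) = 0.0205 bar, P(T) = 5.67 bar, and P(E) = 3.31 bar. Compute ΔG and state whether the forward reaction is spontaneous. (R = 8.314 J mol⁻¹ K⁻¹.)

ΔG = -16.9 kJ/mol; the forward reaction is spontaneous

Qp = P(MZ) / (P(DE₂)³·P(T)²·P(E)²) = (0.0205) / ((0.00984)³·(5.67)²·(3.31)²) = 61.1
ΔG = RT ln(Qp/Kp) = (8.314 J mol⁻¹ K⁻¹)(800 K) × ln(61.1/772)
   = (6.651 kJ/mol)(-2.536) = -16.9 kJ/mol
ΔG < 0, so the forward reaction is spontaneous (proceeds forward).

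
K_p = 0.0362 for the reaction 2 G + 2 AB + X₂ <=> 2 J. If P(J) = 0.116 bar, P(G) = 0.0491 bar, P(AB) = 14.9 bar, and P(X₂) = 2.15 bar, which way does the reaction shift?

in the forward direction

Q_p = P(J)² / (P(G)²·P(AB)²·P(X₂)) = (0.116)² / ((0.0491)²·(14.9)²·(2.15)) = 0.0117
Q_p = 0.0117 < K_p = 0.0362, so the forward reaction proceeds.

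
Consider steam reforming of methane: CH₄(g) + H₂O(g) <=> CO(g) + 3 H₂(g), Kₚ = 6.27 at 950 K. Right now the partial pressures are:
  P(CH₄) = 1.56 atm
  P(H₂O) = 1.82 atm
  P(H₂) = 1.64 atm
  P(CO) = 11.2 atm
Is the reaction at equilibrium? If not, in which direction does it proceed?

Qₚ = P(CO)·P(H₂)³ / (P(CH₄)·P(H₂O)) = (11.2)·(1.64)³ / ((1.56)·(1.82)) = 17.4
Qₚ = 17.4 > Kₚ = 6.27, so the reverse reaction proceeds.

toward reactants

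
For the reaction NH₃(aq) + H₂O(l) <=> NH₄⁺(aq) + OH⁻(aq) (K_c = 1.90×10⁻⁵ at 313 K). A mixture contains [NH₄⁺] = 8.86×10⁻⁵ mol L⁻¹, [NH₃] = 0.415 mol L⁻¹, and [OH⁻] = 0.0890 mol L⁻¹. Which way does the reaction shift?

(H₂O is a pure liquid — omitted from Q_c.)
Q_c = [NH₄⁺]·[OH⁻] / [NH₃] = (8.86×10⁻⁵)·(0.0890) / (0.415) = 1.90×10⁻⁵
Q_c = 1.90×10⁻⁵ = K_c, so the system is already at equilibrium.

no net change (already at equilibrium)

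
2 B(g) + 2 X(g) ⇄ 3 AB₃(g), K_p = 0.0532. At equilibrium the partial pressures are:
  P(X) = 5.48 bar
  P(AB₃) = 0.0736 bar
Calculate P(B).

P(B) = 0.0158 bar

At equilibrium, K_p = P(AB₃)³ / (P(B)²·P(X)²) = 0.0532.
(0.0736)³ / ((P(B))²·(5.48)²) = 0.0532
P(B)² = 2.50×10⁻⁴ ⇒ P(B) = 0.0158 bar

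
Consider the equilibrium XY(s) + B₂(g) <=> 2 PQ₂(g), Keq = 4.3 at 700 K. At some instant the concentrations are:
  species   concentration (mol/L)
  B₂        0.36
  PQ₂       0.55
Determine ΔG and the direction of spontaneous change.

(XY is a pure solid — omitted from Q.)
Q = [PQ₂]² / [B₂] = (0.55)² / (0.36) = 0.840
ΔG = RT ln(Q/Keq) = (8.314 J mol⁻¹ K⁻¹)(700 K) × ln(0.840/4.3)
   = (5.820 kJ/mol)(-1.633) = -9.50 kJ/mol
ΔG < 0, so the forward reaction is spontaneous (proceeds forward).

ΔG = -9.50 kJ/mol; the forward reaction is spontaneous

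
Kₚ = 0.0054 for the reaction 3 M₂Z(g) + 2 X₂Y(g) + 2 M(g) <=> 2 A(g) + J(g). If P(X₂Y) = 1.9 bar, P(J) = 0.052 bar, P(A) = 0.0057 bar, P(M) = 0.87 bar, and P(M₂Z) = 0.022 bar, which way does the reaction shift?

toward reactants

Qₚ = P(A)²·P(J) / (P(M₂Z)³·P(X₂Y)²·P(M)²) = (0.0057)²·(0.052) / ((0.022)³·(1.9)²·(0.87)²) = 0.058
Qₚ = 0.058 > Kₚ = 0.0054, so the reverse reaction proceeds.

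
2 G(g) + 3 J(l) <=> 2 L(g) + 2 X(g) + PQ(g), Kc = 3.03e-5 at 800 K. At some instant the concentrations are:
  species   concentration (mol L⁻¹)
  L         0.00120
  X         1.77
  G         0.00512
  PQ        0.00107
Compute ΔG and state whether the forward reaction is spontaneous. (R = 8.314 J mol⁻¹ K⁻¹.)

ΔG = 12.0 kJ/mol; the forward reaction is non-spontaneous

(J is a pure liquid — omitted from Qc.)
Qc = [L]²·[X]²·[PQ] / [G]² = (0.00120)²·(1.77)²·(0.00107) / (0.00512)² = 1.84e-4
ΔG = RT ln(Qc/Kc) = (8.314 J mol⁻¹ K⁻¹)(800 K) × ln(1.84e-4/3.03e-5)
   = (6.651 kJ/mol)(1.804) = 12.0 kJ/mol
ΔG > 0, so the forward reaction is non-spontaneous (proceeds in reverse).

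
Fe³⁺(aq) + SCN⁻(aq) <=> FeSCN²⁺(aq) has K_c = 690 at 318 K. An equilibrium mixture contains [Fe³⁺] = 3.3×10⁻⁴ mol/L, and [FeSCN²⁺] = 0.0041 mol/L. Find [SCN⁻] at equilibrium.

At equilibrium, K_c = [FeSCN²⁺] / ([Fe³⁺]·[SCN⁻]) = 690.
(0.0041) / ((3.3×10⁻⁴)·([SCN⁻])) = 690
[SCN⁻] = 0.0180 = 0.018 mol/L

[SCN⁻] = 0.018 mol/L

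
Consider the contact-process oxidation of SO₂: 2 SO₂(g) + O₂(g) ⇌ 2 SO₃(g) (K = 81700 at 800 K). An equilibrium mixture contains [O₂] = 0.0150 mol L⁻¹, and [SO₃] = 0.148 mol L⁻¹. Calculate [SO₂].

[SO₂] = 0.00423 mol L⁻¹

At equilibrium, K = [SO₃]² / ([SO₂]²·[O₂]) = 81700.
(0.148)² / (([SO₂])²·(0.0150)) = 81700
[SO₂]² = 1.79e-5 ⇒ [SO₂] = 0.00423 mol L⁻¹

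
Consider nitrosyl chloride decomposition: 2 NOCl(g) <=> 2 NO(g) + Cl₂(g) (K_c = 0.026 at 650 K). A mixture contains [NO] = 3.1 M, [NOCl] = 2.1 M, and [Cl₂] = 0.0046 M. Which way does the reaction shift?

to the right

Q_c = [NO]²·[Cl₂] / [NOCl]² = (3.1)²·(0.0046) / (2.1)² = 0.010
Q_c = 0.010 < K_c = 0.026, so the forward reaction proceeds.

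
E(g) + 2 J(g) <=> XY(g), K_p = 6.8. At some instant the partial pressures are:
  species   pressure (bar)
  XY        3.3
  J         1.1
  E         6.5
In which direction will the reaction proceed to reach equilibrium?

Q_p = P(XY) / (P(E)·P(J)²) = (3.3) / ((6.5)·(1.1)²) = 0.42
Q_p = 0.42 < K_p = 6.8, so the forward reaction proceeds.

to the right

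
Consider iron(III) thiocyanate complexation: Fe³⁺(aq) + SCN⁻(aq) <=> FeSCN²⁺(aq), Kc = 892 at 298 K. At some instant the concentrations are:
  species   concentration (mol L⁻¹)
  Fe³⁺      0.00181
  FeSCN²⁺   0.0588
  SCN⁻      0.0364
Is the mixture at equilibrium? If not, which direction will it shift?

yes, at equilibrium

Qc = [FeSCN²⁺] / ([Fe³⁺]·[SCN⁻]) = (0.0588) / ((0.00181)·(0.0364)) = 892
Qc = 892 = Kc; the system is at equilibrium.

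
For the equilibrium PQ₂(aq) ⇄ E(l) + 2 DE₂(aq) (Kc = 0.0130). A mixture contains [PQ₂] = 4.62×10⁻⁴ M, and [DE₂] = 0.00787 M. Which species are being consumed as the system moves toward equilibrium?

(E is a pure liquid — omitted from Qc.)
Qc = [DE₂]² / [PQ₂] = (0.00787)² / (4.62×10⁻⁴) = 0.134
Qc = 0.134 > Kc = 0.0130: net reverse reaction.

E, DE₂ (products)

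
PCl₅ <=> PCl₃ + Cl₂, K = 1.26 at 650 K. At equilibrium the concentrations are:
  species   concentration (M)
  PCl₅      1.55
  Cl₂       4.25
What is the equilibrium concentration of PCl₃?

At equilibrium, K = [PCl₃]·[Cl₂] / [PCl₅] = 1.26.
([PCl₃])·(4.25) / (1.55) = 1.26
[PCl₃] = 0.460 M

[PCl₃] = 0.460 M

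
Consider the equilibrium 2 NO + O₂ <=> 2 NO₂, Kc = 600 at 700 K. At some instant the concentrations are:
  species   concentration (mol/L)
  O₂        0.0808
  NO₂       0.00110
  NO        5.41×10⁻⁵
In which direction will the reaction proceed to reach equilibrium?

Qc = [NO₂]² / ([NO]²·[O₂]) = (0.00110)² / ((5.41×10⁻⁵)²·(0.0808)) = 5120
Qc = 5120 > Kc = 600, so the reverse reaction proceeds.

toward reactants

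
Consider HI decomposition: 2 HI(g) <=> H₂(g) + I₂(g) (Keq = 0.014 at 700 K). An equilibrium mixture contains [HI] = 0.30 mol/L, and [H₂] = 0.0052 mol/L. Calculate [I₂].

[I₂] = 0.24 mol/L

At equilibrium, Keq = [H₂]·[I₂] / [HI]² = 0.014.
(0.0052)·([I₂]) / (0.30)² = 0.014
[I₂] = 0.242 = 0.24 mol/L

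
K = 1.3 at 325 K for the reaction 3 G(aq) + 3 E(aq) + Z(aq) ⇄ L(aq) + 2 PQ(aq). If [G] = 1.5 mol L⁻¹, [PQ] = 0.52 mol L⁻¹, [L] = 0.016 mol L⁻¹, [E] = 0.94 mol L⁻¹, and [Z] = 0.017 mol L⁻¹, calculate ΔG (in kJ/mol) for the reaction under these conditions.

Q = [L]·[PQ]² / ([G]³·[E]³·[Z]) = (0.016)·(0.52)² / ((1.5)³·(0.94)³·(0.017)) = 0.0908
ΔG = RT ln(Q/K) = (8.314 J mol⁻¹ K⁻¹)(325 K) × ln(0.0908/1.3)
   = (2.702 kJ/mol)(-2.661) = -7.19 kJ/mol
ΔG < 0, so the forward reaction is spontaneous (proceeds forward).

ΔG = -7.19 kJ/mol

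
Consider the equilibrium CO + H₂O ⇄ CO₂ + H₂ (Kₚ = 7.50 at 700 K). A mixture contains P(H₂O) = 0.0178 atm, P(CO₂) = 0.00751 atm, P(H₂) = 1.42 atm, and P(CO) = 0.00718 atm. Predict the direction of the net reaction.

in the reverse direction

Qₚ = P(CO₂)·P(H₂) / (P(CO)·P(H₂O)) = (0.00751)·(1.42) / ((0.00718)·(0.0178)) = 83.4
Qₚ = 83.4 > Kₚ = 7.50, so the reverse reaction proceeds.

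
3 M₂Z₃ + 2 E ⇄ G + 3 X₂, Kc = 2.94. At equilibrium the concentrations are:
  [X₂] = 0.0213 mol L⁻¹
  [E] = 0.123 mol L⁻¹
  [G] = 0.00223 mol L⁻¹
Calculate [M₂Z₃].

At equilibrium, Kc = [G]·[X₂]³ / ([M₂Z₃]³·[E]²) = 2.94.
(0.00223)·(0.0213)³ / (([M₂Z₃])³·(0.123)²) = 2.94
[M₂Z₃]³ = 4.84×10⁻⁷ ⇒ [M₂Z₃] = 0.00785 mol L⁻¹

[M₂Z₃] = 0.00785 mol L⁻¹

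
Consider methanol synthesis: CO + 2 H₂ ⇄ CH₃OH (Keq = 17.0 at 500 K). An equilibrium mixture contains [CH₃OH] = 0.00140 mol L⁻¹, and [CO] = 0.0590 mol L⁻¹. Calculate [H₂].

[H₂] = 0.0374 mol L⁻¹

At equilibrium, Keq = [CH₃OH] / ([CO]·[H₂]²) = 17.0.
(0.00140) / ((0.0590)·([H₂])²) = 17.0
[H₂]² = 0.00140 ⇒ [H₂] = 0.0374 mol L⁻¹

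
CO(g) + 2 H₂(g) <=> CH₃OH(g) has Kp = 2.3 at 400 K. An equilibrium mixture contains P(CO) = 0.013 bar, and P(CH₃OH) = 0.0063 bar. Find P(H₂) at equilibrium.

At equilibrium, Kp = P(CH₃OH) / (P(CO)·P(H₂)²) = 2.3.
(0.0063) / ((0.013)·(P(H₂))²) = 2.3
P(H₂)² = 0.211 ⇒ P(H₂) = 0.46 bar

P(H₂) = 0.46 bar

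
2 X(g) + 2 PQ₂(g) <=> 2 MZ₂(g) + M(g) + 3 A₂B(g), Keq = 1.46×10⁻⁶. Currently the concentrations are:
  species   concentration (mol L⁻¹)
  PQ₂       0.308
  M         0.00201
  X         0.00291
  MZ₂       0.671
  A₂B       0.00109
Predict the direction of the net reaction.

neither direction; the system is at equilibrium

Q = [MZ₂]²·[M]·[A₂B]³ / ([X]²·[PQ₂]²) = (0.671)²·(0.00201)·(0.00109)³ / ((0.00291)²·(0.308)²) = 1.46×10⁻⁶
Q = 1.46×10⁻⁶ = Keq, so the system is already at equilibrium.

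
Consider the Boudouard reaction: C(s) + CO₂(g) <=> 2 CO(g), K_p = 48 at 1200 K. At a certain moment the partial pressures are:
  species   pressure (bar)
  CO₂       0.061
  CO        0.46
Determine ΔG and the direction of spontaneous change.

ΔG = -26.2 kJ/mol; the forward reaction is spontaneous

(C is a pure solid — omitted from Q_p.)
Q_p = P(CO)² / P(CO₂) = (0.46)² / (0.061) = 3.47
ΔG = RT ln(Q_p/K_p) = (8.314 J mol⁻¹ K⁻¹)(1200 K) × ln(3.47/48)
   = (9.977 kJ/mol)(-2.627) = -26.2 kJ/mol
ΔG < 0, so the forward reaction is spontaneous (proceeds forward).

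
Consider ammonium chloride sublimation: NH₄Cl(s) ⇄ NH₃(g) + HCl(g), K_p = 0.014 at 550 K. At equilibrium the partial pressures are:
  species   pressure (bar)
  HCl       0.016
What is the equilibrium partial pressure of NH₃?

(NH₄Cl is a pure solid — omitted from K_p.)
At equilibrium, K_p = P(NH₃)·P(HCl) = 0.014.
(P(NH₃))·(0.016) = 0.014
P(NH₃) = 0.875 = 0.87 bar

P(NH₃) = 0.87 bar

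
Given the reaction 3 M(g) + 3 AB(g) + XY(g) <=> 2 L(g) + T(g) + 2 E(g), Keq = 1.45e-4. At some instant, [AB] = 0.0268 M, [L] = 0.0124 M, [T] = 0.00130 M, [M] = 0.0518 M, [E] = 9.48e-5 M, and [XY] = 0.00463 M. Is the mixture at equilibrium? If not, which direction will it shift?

Q = [L]²·[T]·[E]² / ([M]³·[AB]³·[XY]) = (0.0124)²·(0.00130)·(9.48e-5)² / ((0.0518)³·(0.0268)³·(0.00463)) = 1.45e-4
Q = 1.45e-4 = Keq; the system is at equilibrium.

yes, at equilibrium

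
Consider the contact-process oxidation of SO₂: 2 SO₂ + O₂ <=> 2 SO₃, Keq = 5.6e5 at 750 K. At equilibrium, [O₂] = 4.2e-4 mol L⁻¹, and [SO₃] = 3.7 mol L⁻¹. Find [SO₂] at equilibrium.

[SO₂] = 0.24 mol L⁻¹

At equilibrium, Keq = [SO₃]² / ([SO₂]²·[O₂]) = 5.6e5.
(3.7)² / (([SO₂])²·(4.2e-4)) = 5.6e5
[SO₂]² = 0.0582 ⇒ [SO₂] = 0.24 mol L⁻¹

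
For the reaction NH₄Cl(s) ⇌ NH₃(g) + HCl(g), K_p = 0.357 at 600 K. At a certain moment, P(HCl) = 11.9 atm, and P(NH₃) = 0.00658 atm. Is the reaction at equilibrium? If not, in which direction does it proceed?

forward (toward products)

(NH₄Cl is a pure solid — omitted from Q_p.)
Q_p = P(NH₃)·P(HCl) = (0.00658)·(11.9) = 0.0783
Q_p = 0.0783 < K_p = 0.357, so the forward reaction proceeds.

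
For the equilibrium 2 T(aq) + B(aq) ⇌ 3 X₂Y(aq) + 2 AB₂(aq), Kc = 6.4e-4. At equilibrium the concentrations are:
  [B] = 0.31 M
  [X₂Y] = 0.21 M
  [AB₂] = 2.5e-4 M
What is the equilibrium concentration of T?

At equilibrium, Kc = [X₂Y]³·[AB₂]² / ([T]²·[B]) = 6.4e-4.
(0.21)³·(2.5e-4)² / (([T])²·(0.31)) = 6.4e-4
[T]² = 2.92e-6 ⇒ [T] = 0.0017 M

[T] = 0.0017 M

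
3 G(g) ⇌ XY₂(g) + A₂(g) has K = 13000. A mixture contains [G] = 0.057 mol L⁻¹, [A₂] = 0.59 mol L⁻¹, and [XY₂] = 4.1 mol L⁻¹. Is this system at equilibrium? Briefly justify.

Q = [XY₂]·[A₂] / [G]³ = (4.1)·(0.59) / (0.057)³ = 13000
Q = 13000 = K; the system is at equilibrium.

yes, at equilibrium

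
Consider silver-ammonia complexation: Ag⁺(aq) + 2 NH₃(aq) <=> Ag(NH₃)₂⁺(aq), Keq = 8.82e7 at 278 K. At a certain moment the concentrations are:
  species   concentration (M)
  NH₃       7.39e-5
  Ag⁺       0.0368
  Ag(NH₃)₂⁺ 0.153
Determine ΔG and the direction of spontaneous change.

ΔG = 4.98 kJ/mol; the forward reaction is non-spontaneous

Q = [Ag(NH₃)₂⁺] / ([Ag⁺]·[NH₃]²) = (0.153) / ((0.0368)·(7.39e-5)²) = 7.61e8
ΔG = RT ln(Q/Keq) = (8.314 J mol⁻¹ K⁻¹)(278 K) × ln(7.61e8/8.82e7)
   = (2.311 kJ/mol)(2.155) = 4.98 kJ/mol
ΔG > 0, so the forward reaction is non-spontaneous (proceeds in reverse).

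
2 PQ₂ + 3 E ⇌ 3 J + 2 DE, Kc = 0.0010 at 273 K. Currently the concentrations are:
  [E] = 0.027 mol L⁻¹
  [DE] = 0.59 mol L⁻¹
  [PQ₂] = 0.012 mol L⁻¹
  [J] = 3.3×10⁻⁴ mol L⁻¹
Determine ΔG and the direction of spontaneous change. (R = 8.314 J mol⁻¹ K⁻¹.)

ΔG = 3.37 kJ/mol; the forward reaction is non-spontaneous

Qc = [J]³·[DE]² / ([PQ₂]²·[E]³) = (3.3×10⁻⁴)³·(0.59)² / ((0.012)²·(0.027)³) = 0.00441
ΔG = RT ln(Qc/Kc) = (8.314 J mol⁻¹ K⁻¹)(273 K) × ln(0.00441/0.0010)
   = (2.270 kJ/mol)(1.484) = 3.37 kJ/mol
ΔG > 0, so the forward reaction is non-spontaneous (proceeds in reverse).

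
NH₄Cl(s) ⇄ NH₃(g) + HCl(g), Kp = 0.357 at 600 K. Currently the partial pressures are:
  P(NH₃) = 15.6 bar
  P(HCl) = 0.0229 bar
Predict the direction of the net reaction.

no net change (already at equilibrium)

(NH₄Cl is a pure solid — omitted from Qp.)
Qp = P(NH₃)·P(HCl) = (15.6)·(0.0229) = 0.357
Qp = 0.357 = Kp, so the system is already at equilibrium.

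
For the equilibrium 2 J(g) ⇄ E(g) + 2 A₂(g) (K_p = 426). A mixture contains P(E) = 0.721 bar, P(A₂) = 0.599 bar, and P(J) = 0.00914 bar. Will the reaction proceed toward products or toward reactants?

Q_p = P(E)·P(A₂)² / P(J)² = (0.721)·(0.599)² / (0.00914)² = 3100
Q_p = 3100 > K_p = 426, so the reverse reaction proceeds.

reverse (toward reactants)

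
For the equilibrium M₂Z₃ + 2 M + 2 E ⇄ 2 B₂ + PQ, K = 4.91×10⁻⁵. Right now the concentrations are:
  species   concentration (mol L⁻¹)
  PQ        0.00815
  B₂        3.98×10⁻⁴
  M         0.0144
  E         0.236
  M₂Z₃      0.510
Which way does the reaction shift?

Q = [B₂]²·[PQ] / ([M₂Z₃]·[M]²·[E]²) = (3.98×10⁻⁴)²·(0.00815) / ((0.510)·(0.0144)²·(0.236)²) = 2.19×10⁻⁴
Q = 2.19×10⁻⁴ > K = 4.91×10⁻⁵, so the reverse reaction proceeds.

reverse (toward reactants)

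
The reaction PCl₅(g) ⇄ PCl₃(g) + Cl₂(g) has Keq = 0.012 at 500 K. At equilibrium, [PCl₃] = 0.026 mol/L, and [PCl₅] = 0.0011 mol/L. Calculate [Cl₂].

At equilibrium, Keq = [PCl₃]·[Cl₂] / [PCl₅] = 0.012.
(0.026)·([Cl₂]) / (0.0011) = 0.012
[Cl₂] = 5.08×10⁻⁴ = 5.1×10⁻⁴ mol/L

[Cl₂] = 5.1×10⁻⁴ mol/L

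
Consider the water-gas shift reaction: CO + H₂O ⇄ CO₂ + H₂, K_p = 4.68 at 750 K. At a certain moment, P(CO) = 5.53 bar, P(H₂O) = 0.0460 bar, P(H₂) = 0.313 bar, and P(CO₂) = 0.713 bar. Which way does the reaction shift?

to the right

Q_p = P(CO₂)·P(H₂) / (P(CO)·P(H₂O)) = (0.713)·(0.313) / ((5.53)·(0.0460)) = 0.877
Q_p = 0.877 < K_p = 4.68, so the forward reaction proceeds.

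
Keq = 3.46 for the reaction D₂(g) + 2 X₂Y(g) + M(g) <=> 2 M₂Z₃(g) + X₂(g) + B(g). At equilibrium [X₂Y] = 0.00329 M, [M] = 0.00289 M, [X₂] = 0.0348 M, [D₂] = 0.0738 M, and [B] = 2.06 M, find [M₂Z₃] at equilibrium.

[M₂Z₃] = 3.34×10⁻⁴ M

At equilibrium, Keq = [M₂Z₃]²·[X₂]·[B] / ([D₂]·[X₂Y]²·[M]) = 3.46.
([M₂Z₃])²·(0.0348)·(2.06) / ((0.0738)·(0.00329)²·(0.00289)) = 3.46
[M₂Z₃]² = 1.11×10⁻⁷ ⇒ [M₂Z₃] = 3.34×10⁻⁴ M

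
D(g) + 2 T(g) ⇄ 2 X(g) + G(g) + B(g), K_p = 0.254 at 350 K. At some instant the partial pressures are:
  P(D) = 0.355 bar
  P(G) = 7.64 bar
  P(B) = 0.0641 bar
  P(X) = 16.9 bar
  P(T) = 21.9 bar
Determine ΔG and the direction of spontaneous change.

ΔG = 3.42 kJ/mol; the forward reaction is non-spontaneous

Q_p = P(X)²·P(G)·P(B) / (P(D)·P(T)²) = (16.9)²·(7.64)·(0.0641) / ((0.355)·(21.9)²) = 0.822
ΔG = RT ln(Q_p/K_p) = (8.314 J mol⁻¹ K⁻¹)(350 K) × ln(0.822/0.254)
   = (2.910 kJ/mol)(1.174) = 3.42 kJ/mol
ΔG > 0, so the forward reaction is non-spontaneous (proceeds in reverse).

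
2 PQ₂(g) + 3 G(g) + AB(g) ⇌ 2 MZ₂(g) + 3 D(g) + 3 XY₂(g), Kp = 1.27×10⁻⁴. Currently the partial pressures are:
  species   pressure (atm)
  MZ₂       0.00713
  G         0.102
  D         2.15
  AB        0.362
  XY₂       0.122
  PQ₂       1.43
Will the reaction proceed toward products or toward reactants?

in the reverse direction

Qp = P(MZ₂)²·P(D)³·P(XY₂)³ / (P(PQ₂)²·P(G)³·P(AB)) = (0.00713)²·(2.15)³·(0.122)³ / ((1.43)²·(0.102)³·(0.362)) = 0.00117
Qp = 0.00117 > Kp = 1.27×10⁻⁴, so the reverse reaction proceeds.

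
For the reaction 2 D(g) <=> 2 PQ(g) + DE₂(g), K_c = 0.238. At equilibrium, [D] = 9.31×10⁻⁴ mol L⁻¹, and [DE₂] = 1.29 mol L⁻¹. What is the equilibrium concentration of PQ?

At equilibrium, K_c = [PQ]²·[DE₂] / [D]² = 0.238.
([PQ])²·(1.29) / (9.31×10⁻⁴)² = 0.238
[PQ]² = 1.60×10⁻⁷ ⇒ [PQ] = 4.00×10⁻⁴ mol L⁻¹

[PQ] = 4.00×10⁻⁴ mol L⁻¹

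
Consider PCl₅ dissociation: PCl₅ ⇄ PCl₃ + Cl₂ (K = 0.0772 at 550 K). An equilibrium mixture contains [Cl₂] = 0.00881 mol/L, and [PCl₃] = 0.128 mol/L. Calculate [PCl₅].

At equilibrium, K = [PCl₃]·[Cl₂] / [PCl₅] = 0.0772.
(0.128)·(0.00881) / ([PCl₅]) = 0.0772
[PCl₅] = 0.0146 mol/L

[PCl₅] = 0.0146 mol/L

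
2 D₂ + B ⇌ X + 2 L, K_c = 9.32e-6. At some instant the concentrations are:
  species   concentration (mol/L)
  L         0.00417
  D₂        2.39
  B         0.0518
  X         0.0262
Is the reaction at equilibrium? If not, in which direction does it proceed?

Q_c = [X]·[L]² / ([D₂]²·[B]) = (0.0262)·(0.00417)² / ((2.39)²·(0.0518)) = 1.54e-6
Q_c = 1.54e-6 < K_c = 9.32e-6, so the forward reaction proceeds.

in the forward direction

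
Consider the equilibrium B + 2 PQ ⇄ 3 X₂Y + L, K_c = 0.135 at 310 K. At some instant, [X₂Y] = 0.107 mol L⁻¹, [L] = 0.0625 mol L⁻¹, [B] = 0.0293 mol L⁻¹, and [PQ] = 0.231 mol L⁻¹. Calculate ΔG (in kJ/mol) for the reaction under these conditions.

Q_c = [X₂Y]³·[L] / ([B]·[PQ]²) = (0.107)³·(0.0625) / ((0.0293)·(0.231)²) = 0.0490
ΔG = RT ln(Q_c/K_c) = (8.314 J mol⁻¹ K⁻¹)(310 K) × ln(0.0490/0.135)
   = (2.577 kJ/mol)(-1.013) = -2.61 kJ/mol
ΔG < 0, so the forward reaction is spontaneous (proceeds forward).

ΔG = -2.61 kJ/mol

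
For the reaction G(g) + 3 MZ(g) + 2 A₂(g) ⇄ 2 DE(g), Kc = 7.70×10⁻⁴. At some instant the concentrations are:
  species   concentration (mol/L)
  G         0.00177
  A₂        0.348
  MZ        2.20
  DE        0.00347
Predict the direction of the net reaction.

in the reverse direction

Qc = [DE]² / ([G]·[MZ]³·[A₂]²) = (0.00347)² / ((0.00177)·(2.20)³·(0.348)²) = 0.00528
Qc = 0.00528 > Kc = 7.70×10⁻⁴, so the reverse reaction proceeds.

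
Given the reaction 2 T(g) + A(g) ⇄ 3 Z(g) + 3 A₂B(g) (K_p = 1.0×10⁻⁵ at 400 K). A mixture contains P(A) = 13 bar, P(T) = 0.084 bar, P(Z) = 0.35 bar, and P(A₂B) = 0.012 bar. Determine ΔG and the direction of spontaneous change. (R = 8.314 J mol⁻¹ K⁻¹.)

Q_p = P(Z)³·P(A₂B)³ / (P(T)²·P(A)) = (0.35)³·(0.012)³ / ((0.084)²·(13)) = 8.08×10⁻⁷
ΔG = RT ln(Q_p/K_p) = (8.314 J mol⁻¹ K⁻¹)(400 K) × ln(8.08×10⁻⁷/1.0×10⁻⁵)
   = (3.326 kJ/mol)(-2.516) = -8.37 kJ/mol
ΔG < 0, so the forward reaction is spontaneous (proceeds forward).

ΔG = -8.37 kJ/mol; the forward reaction is spontaneous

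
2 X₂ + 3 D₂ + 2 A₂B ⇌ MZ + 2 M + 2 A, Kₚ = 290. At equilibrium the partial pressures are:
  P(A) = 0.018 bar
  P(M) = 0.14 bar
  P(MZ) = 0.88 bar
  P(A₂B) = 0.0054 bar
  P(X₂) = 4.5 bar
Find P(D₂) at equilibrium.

At equilibrium, Kₚ = P(MZ)·P(M)²·P(A)² / (P(X₂)²·P(D₂)³·P(A₂B)²) = 290.
(0.88)·(0.14)²·(0.018)² / ((4.5)²·(P(D₂))³·(0.0054)²) = 290
P(D₂)³ = 3.26×10⁻⁵ ⇒ P(D₂) = 0.032 bar

P(D₂) = 0.032 bar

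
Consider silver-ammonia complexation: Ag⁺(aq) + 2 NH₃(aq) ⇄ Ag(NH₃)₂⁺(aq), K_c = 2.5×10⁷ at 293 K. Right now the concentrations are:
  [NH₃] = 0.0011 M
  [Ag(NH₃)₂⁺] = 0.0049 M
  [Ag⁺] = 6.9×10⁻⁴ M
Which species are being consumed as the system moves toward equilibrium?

Ag⁺, NH₃ (reactants)

Q_c = [Ag(NH₃)₂⁺] / ([Ag⁺]·[NH₃]²) = (0.0049) / ((6.9×10⁻⁴)·(0.0011)²) = 5.9×10⁶
Q_c = 5.9×10⁶ < K_c = 2.5×10⁷: net forward reaction.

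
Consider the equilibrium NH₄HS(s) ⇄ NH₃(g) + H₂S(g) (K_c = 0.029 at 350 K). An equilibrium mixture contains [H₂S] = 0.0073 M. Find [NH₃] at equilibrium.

[NH₃] = 4.0 M

(NH₄HS is a pure solid — omitted from K_c.)
At equilibrium, K_c = [NH₃]·[H₂S] = 0.029.
([NH₃])·(0.0073) = 0.029
[NH₃] = 3.97 = 4.0 M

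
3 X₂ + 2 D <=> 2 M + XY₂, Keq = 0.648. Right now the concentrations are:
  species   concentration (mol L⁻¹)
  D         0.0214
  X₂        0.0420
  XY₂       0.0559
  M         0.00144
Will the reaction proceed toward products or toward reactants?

Q = [M]²·[XY₂] / ([X₂]³·[D]²) = (0.00144)²·(0.0559) / ((0.0420)³·(0.0214)²) = 3.42
Q = 3.42 > Keq = 0.648, so the reverse reaction proceeds.

toward reactants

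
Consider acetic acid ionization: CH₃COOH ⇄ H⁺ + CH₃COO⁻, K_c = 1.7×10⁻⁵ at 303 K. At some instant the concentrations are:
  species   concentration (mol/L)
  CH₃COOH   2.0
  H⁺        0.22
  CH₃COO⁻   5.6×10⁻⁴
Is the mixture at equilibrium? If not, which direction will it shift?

Q_c = [H⁺]·[CH₃COO⁻] / [CH₃COOH] = (0.22)·(5.6×10⁻⁴) / (2.0) = 6.2×10⁻⁵
Q_c = 6.2×10⁻⁵ > K_c = 1.7×10⁻⁵: net reverse reaction.

no; Q > K, reaction proceeds in reverse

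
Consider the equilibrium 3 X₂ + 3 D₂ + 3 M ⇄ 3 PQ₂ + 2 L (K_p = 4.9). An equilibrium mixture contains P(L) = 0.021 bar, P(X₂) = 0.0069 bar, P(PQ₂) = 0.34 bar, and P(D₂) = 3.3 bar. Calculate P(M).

P(M) = 0.67 bar

At equilibrium, K_p = P(PQ₂)³·P(L)² / (P(X₂)³·P(D₂)³·P(M)³) = 4.9.
(0.34)³·(0.021)² / ((0.0069)³·(3.3)³·(P(M))³) = 4.9
P(M)³ = 0.300 ⇒ P(M) = 0.67 bar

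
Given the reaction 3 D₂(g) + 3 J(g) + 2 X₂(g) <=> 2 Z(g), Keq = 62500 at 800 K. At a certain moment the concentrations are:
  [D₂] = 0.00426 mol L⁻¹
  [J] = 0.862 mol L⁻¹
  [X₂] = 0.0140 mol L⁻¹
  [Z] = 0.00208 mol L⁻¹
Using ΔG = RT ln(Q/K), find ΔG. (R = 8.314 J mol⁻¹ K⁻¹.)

Q = [Z]² / ([D₂]³·[J]³·[X₂]²) = (0.00208)² / ((0.00426)³·(0.862)³·(0.0140)²) = 4.46×10⁵
ΔG = RT ln(Q/Keq) = (8.314 J mol⁻¹ K⁻¹)(800 K) × ln(4.46×10⁵/62500)
   = (6.651 kJ/mol)(1.965) = 13.1 kJ/mol
ΔG > 0, so the forward reaction is non-spontaneous (proceeds in reverse).

ΔG = 13.1 kJ/mol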